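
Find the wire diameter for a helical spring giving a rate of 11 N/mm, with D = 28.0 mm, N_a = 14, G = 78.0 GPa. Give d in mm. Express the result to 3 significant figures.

4.32 mm

d = (8D³N_a·k / G)^(1/4) = (8·28.0³·14·11 / (78.0×10³))^0.25
  = (346.73)^0.25 = 4.3152 mm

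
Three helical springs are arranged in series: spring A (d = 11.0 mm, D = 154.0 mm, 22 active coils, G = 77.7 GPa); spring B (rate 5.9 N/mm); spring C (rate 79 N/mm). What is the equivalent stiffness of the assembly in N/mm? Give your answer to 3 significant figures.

1.34 N/mm

k_A = Gd⁴/(8D³N_a) = (77.7×10³)(11.0⁴)/(8·154.0³·22) = 1.7698 N/mm
Series: 1/k_eq = 1/1.7698 + 1/5.9 + 1/79 = 0.74719; k_eq = 1.3383 N/mm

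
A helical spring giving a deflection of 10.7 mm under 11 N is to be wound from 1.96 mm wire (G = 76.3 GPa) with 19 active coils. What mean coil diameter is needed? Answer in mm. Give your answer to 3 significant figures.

19.3 mm

Required rate k = F/δ = 11/10.7 = 1.028 N/mm
D = (Gd⁴/(8N_a·k))^(1/3) = (76.3×10³·1.96⁴/(8·19·1.028))^(1/3)
  = (7206.03)^(1/3) = 19.3152 mm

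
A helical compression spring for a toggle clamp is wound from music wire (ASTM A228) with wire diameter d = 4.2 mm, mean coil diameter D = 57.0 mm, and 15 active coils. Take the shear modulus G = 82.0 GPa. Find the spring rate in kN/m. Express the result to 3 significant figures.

1.15 kN/m

k = Gd⁴/(8D³N_a) = (82.0×10³ × 4.2⁴) / (8 × 57.0³ × 15)
  = 2.55159e+07 / 2.22232e+07 = 1.1482 N/mm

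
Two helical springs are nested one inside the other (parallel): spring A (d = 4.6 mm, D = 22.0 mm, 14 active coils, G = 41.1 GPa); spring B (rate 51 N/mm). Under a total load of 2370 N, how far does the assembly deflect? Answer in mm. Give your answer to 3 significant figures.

k_A = Gd⁴/(8D³N_a) = (41.1×10³)(4.6⁴)/(8·22.0³·14) = 15.431 N/mm
Parallel: k_eq = 15.431 + 51 = 66.431 N/mm
δ = F/k_eq = 2370/66.431 = 35.676 mm

35.7 mm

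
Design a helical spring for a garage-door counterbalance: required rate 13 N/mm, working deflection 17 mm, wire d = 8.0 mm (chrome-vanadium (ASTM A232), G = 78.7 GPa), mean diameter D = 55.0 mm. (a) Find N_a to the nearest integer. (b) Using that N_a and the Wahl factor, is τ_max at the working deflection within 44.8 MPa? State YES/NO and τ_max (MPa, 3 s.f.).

(a) 19 coils; (b) NO, τ_max = 72.1 MPa

N_a = Gd⁴/(8D³k) = (78.7×10³)(8.0⁴)/(8·55.0³·13) = 18.63 → N_a = 19
Actual rate k = Gd⁴/(8D³·19) = 12.747 N/mm
Working load F = kδ = 12.747·17 = 216.7 N
C = 55.0/8.0 = 6.8750; K_W = (4C−1)/(4C−4)+0.615/C = 1.2171
τ_max = K_W·8FD/(πd³) = 1.2171·59.277 = 72.147 MPa
τ_max > 44.8 MPa → exceeds allowable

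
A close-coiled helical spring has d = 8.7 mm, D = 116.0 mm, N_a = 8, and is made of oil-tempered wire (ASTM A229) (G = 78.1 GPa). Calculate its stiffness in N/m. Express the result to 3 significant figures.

k = Gd⁴/(8D³N_a) = (78.1×10³ × 8.7⁴) / (8 × 116.0³ × 8)
  = 4.47433e+08 / 9.98973e+07 = 4.4789 N/mm = 4478.9 N/m

4480 N/m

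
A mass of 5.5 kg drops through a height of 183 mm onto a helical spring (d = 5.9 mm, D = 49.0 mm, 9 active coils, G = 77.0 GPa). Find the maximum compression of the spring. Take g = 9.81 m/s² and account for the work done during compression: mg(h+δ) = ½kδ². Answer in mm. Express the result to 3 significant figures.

47.5 mm

k = Gd⁴/(8D³N_a) = (77.0×10³)(5.9⁴)/(8·49.0³·9) = 11.015 N/mm
W = mg = 5.5 × 9.81 = 53.955 N
½kδ² − Wδ − Wh = 0 → δ = (W + √(W² + 2kWh))/k
δ = (53.955 + √(2911.1 + 217516))/11.015 = (53.955 + 469.5)/11.015 = 47.522 mm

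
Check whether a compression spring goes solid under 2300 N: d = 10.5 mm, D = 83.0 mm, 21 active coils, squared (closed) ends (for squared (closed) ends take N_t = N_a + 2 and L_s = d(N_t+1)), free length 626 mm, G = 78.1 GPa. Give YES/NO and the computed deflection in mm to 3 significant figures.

k = Gd⁴/(8D³N_a) = (78.1×10³)(10.5⁴)/(8·83.0³·21) = 9.8825 N/mm
N_t = 23; L_s = 10.5·24 = 252 mm; δ_solid = L₀ − L_s = 626 − 252 = 374 mm
δ = F/k = 2300/9.8825 = 232.74 mm
δ < δ_solid → spring does not go solid

NO, δ = 233 mm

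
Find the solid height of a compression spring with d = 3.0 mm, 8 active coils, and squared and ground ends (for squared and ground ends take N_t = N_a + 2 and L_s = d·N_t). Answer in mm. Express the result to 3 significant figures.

squared and ground ends: N_t = N_a + 2 = 8 + 2 = 10
L_s = d·N_t = 3.0 × 10 = 30 mm

30.0 mm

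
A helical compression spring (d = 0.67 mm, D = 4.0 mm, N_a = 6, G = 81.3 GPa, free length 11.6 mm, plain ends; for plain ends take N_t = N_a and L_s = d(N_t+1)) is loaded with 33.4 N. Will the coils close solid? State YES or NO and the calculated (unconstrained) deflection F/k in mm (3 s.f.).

NO, δ = 6.26 mm

k = Gd⁴/(8D³N_a) = (81.3×10³)(0.67⁴)/(8·4.0³·6) = 5.333 N/mm
N_t = 6; L_s = 0.67·7 = 4.69 mm; δ_solid = L₀ − L_s = 11.6 − 4.69 = 6.91 mm
δ = F/k = 33.4/5.333 = 6.2629 mm
δ < δ_solid → spring does not go solid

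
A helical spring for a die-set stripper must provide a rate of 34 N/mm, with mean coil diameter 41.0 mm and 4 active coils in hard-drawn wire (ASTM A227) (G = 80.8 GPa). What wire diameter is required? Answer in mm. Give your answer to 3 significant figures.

d = (8D³N_a·k / G)^(1/4) = (8·41.0³·4·34 / (80.8×10³))^0.25
  = (928.05)^0.25 = 5.5194 mm

5.52 mm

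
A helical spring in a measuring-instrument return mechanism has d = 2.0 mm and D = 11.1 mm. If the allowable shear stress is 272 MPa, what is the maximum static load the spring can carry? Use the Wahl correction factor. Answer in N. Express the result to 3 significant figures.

60.3 N

C = D/d = 11.1/2.0 = 5.5500
K_W = (4C−1)/(4C−4) + 0.615/C = 21.200/18.200 + 0.1108 = 1.2756
τ_max = K·8FD/(πd³) → F_max = τ_allow·πd³/(8DK)
F_max = 272·π·2.0³/(8·11.1·1.2756) = 6836.1/113.28 = 60.348 N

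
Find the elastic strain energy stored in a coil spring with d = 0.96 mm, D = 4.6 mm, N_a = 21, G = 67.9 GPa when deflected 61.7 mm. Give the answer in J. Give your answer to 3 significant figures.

k = Gd⁴/(8D³N_a) = (67.9×10³)(0.96⁴)/(8·4.6³·21) = 3.5267 N/mm
U = ½kδ² = 0.5 × 3.5267 × 61.7² = 6712.9 N·mm = 6.7129 J

6.71 J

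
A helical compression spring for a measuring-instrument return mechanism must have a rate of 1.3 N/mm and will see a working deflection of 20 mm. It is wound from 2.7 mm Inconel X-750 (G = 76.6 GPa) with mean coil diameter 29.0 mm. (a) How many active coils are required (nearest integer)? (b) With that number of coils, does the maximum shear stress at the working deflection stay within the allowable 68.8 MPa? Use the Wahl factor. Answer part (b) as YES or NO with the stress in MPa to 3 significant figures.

(a) 16 coils; (b) NO, τ_max = 111 MPa

N_a = Gd⁴/(8D³k) = (76.6×10³)(2.7⁴)/(8·29.0³·1.3) = 16.05 → N_a = 16
Actual rate k = Gd⁴/(8D³·16) = 1.304 N/mm
Working load F = kδ = 1.304·20 = 26.08 N
C = 29.0/2.7 = 10.7407; K_W = (4C−1)/(4C−4)+0.615/C = 1.1343
τ_max = K_W·8FD/(πd³) = 1.1343·97.849 = 110.99 MPa
τ_max > 68.8 MPa → exceeds allowable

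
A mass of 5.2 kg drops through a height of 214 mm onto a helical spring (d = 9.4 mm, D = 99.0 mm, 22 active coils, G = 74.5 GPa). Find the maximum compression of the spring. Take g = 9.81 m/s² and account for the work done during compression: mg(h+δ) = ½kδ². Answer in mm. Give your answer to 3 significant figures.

k = Gd⁴/(8D³N_a) = (74.5×10³)(9.4⁴)/(8·99.0³·22) = 3.406 N/mm
W = mg = 5.2 × 9.81 = 51.012 N
½kδ² − Wδ − Wh = 0 → δ = (W + √(W² + 2kWh))/k
δ = (51.012 + √(2602.2 + 74364.5))/3.406 = (51.012 + 277.43)/3.406 = 96.429 mm

96.4 mm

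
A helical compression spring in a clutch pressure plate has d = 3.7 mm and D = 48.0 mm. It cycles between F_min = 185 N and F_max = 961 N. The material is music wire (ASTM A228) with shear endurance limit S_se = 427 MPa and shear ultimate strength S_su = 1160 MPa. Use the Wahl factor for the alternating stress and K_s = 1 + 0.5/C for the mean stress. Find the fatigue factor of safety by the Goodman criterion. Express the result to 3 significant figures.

C = D/d = 48.0/3.7 = 12.9730; K_W = (4C−1)/(4C−4)+0.615/C = 1.1100; K_s = 1+0.5/C = 1.0385
F_a = (F_max−F_min)/2 = 388 N; F_m = (F_max+F_min)/2 = 573 N
τ_a = K_W·8F_aD/(πd³) = 1.1100 × 936.28 = 1039.3 MPa
τ_m = K_s·8F_mD/(πd³) = 1.0385 × 1382.7 = 1436 MPa
Goodman: 1/n_f = τ_a/S_se + τ_m/S_su = 1039.3/427 + 1436/1160 = 2.43401 + 1.23793 = 3.6719
n_f = 1/3.6719 = 0.2723

0.272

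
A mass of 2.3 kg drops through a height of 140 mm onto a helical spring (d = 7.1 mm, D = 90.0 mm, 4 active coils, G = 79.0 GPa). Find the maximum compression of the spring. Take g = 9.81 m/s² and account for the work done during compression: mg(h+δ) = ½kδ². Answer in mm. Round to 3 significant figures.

29.8 mm

k = Gd⁴/(8D³N_a) = (79.0×10³)(7.1⁴)/(8·90.0³·4) = 8.6056 N/mm
W = mg = 2.3 × 9.81 = 22.563 N
½kδ² − Wδ − Wh = 0 → δ = (W + √(W² + 2kWh))/k
δ = (22.563 + √(509.09 + 54367.3))/8.6056 = (22.563 + 234.26)/8.6056 = 29.843 mm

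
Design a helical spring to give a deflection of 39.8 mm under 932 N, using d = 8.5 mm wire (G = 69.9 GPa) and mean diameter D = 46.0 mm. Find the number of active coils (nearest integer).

20

Required rate k = F/δ = 932/39.8 = 23.417 N/mm
N_a = Gd⁴/(8D³k) = (69.9×10³ × 8.5⁴)/(8 × 46.0³ × 23.417)
    = 3.64882e+08 / 1.82346e+07 = 20.01 → 20 coils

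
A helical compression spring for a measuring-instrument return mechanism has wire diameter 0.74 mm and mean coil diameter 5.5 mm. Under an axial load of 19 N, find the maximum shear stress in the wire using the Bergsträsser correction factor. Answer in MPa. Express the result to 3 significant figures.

Spring index C = D/d = 5.5/0.74 = 7.4324
K_B = (4C+2)/(4C−3) = 31.730/26.730 = 1.1871
τ₀ = 8FD/(πd³) = 8·19·5.5/(π·0.74³) = 836/1.273 = 656.69 MPa
τ_max = K·τ₀ = 1.1871 × 656.69 = 779.53 MPa

780 MPa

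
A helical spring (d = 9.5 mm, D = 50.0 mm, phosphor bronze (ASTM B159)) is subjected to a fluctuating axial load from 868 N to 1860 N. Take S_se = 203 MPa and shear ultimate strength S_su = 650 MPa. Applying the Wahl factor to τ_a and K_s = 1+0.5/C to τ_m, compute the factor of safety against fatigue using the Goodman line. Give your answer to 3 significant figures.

1.23

C = D/d = 50.0/9.5 = 5.2632; K_W = (4C−1)/(4C−4)+0.615/C = 1.2928; K_s = 1+0.5/C = 1.0950
F_a = (F_max−F_min)/2 = 496 N; F_m = (F_max+F_min)/2 = 1364 N
τ_a = K_W·8F_aD/(πd³) = 1.2928 × 73.658 = 95.224 MPa
τ_m = K_s·8F_mD/(πd³) = 1.0950 × 202.56 = 221.8 MPa
Goodman: 1/n_f = τ_a/S_se + τ_m/S_su = 95.224/203 + 221.8/650 = 0.46908 + 0.34124 = 0.81032
n_f = 1/0.81032 = 1.234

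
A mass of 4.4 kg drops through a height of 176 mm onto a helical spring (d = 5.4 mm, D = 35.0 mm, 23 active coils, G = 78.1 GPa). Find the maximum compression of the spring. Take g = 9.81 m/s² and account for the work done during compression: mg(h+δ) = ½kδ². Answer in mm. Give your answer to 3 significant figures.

k = Gd⁴/(8D³N_a) = (78.1×10³)(5.4⁴)/(8·35.0³·23) = 8.4179 N/mm
W = mg = 4.4 × 9.81 = 43.164 N
½kδ² − Wδ − Wh = 0 → δ = (W + √(W² + 2kWh))/k
δ = (43.164 + √(1863.1 + 127899))/8.4179 = (43.164 + 360.23)/8.4179 = 47.92 mm

47.9 mm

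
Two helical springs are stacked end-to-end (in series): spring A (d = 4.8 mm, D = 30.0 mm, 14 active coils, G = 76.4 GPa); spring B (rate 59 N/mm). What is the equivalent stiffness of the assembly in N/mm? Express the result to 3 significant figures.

10.9 N/mm

k_A = Gd⁴/(8D³N_a) = (76.4×10³)(4.8⁴)/(8·30.0³·14) = 13.411 N/mm
Series: 1/k_eq = 1/13.411 + 1/59 = 0.091512; k_eq = 10.928 N/mm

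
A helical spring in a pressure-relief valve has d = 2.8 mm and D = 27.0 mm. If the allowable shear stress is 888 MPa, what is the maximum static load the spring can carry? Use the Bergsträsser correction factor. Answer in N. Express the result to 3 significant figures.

249 N

C = D/d = 27.0/2.8 = 9.6429
K_B = (4C+2)/(4C−3) = 40.571/35.571 = 1.1406
τ_max = K·8FD/(πd³) → F_max = τ_allow·πd³/(8DK)
F_max = 888·π·2.8³/(8·27.0·1.1406) = 61240/246.36 = 248.58 N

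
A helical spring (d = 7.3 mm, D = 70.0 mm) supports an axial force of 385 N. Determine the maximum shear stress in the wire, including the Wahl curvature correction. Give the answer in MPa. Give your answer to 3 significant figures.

203 MPa

Spring index C = D/d = 70.0/7.3 = 9.5890
K_W = (4C−1)/(4C−4) + 0.615/C = 37.356/34.356 + 0.0641 = 1.1515
τ₀ = 8FD/(πd³) = 8·385·70.0/(π·7.3³) = 215600/1222.1 = 176.41 MPa
τ_max = K·τ₀ = 1.1515 × 176.41 = 203.13 MPa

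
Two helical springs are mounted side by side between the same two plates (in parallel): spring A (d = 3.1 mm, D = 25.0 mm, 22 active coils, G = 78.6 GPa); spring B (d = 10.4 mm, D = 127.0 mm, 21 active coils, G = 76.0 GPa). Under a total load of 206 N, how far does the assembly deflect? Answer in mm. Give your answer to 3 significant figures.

39.4 mm

k_A = Gd⁴/(8D³N_a) = (78.6×10³)(3.1⁴)/(8·25.0³·22) = 2.6396 N/mm
k_B = Gd⁴/(8D³N_a) = (76.0×10³)(10.4⁴)/(8·127.0³·21) = 2.5836 N/mm
Parallel: k_eq = 2.6396 + 2.5836 = 5.2232 N/mm
δ = F/k_eq = 206/5.2232 = 39.439 mm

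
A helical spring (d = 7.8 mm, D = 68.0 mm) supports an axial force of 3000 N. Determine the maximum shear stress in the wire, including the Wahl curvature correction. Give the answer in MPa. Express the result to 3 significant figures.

1280 MPa

Spring index C = D/d = 68.0/7.8 = 8.7179
K_W = (4C−1)/(4C−4) + 0.615/C = 33.872/30.872 + 0.0705 = 1.1677
τ₀ = 8FD/(πd³) = 8·3000·68.0/(π·7.8³) = 1.632e+06/1490.8 = 1094.7 MPa
τ_max = K·τ₀ = 1.1677 × 1094.7 = 1278.3 MPa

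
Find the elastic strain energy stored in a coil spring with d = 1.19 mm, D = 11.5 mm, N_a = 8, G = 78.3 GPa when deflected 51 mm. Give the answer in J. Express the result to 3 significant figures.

2.10 J

k = Gd⁴/(8D³N_a) = (78.3×10³)(1.19⁴)/(8·11.5³·8) = 1.6132 N/mm
U = ½kδ² = 0.5 × 1.6132 × 51² = 2097.9 N·mm = 2.0979 J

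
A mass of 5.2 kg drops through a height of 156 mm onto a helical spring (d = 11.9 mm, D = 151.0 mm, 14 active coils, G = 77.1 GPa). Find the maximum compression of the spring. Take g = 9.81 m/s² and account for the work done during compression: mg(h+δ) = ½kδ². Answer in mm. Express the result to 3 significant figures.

77.0 mm

k = Gd⁴/(8D³N_a) = (77.1×10³)(11.9⁴)/(8·151.0³·14) = 4.0095 N/mm
W = mg = 5.2 × 9.81 = 51.012 N
½kδ² − Wδ − Wh = 0 → δ = (W + √(W² + 2kWh))/k
δ = (51.012 + √(2602.2 + 63814.6))/4.0095 = (51.012 + 257.71)/4.0095 = 76.998 mm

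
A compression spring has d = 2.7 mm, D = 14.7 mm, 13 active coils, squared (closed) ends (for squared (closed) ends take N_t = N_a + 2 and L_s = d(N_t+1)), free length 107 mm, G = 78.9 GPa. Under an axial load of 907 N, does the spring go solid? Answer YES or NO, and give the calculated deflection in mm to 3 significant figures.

YES, δ = 71.5 mm

k = Gd⁴/(8D³N_a) = (78.9×10³)(2.7⁴)/(8·14.7³·13) = 12.692 N/mm
N_t = 15; L_s = 2.7·16 = 43.2 mm; δ_solid = L₀ − L_s = 107 − 43.2 = 63.8 mm
δ = F/k = 907/12.692 = 71.46 mm
δ ≥ δ_solid → spring goes solid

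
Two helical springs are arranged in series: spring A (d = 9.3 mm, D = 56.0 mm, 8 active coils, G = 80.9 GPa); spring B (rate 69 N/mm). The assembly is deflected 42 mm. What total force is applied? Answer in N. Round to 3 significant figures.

1270 N

k_A = Gd⁴/(8D³N_a) = (80.9×10³)(9.3⁴)/(8·56.0³·8) = 53.844 N/mm
Series: 1/k_eq = 1/53.844 + 1/69 = 0.033065; k_eq = 30.243 N/mm
F = k_eq·δ = 30.243·42 = 1270.2 N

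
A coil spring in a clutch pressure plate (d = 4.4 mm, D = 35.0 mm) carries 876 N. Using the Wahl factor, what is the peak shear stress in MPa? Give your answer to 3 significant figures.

1090 MPa

Spring index C = D/d = 35.0/4.4 = 7.9545
K_W = (4C−1)/(4C−4) + 0.615/C = 30.818/27.818 + 0.0773 = 1.1852
τ₀ = 8FD/(πd³) = 8·876·35.0/(π·4.4³) = 245280/267.61 = 916.55 MPa
τ_max = K·τ₀ = 1.1852 × 916.55 = 1086.3 MPa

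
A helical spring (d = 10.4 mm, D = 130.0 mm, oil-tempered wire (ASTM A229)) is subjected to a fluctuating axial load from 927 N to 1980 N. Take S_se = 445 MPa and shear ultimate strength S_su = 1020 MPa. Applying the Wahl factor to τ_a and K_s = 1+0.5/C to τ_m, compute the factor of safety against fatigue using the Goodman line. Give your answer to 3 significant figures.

1.21

C = D/d = 130.0/10.4 = 12.5000; K_W = (4C−1)/(4C−4)+0.615/C = 1.1144; K_s = 1+0.5/C = 1.0400
F_a = (F_max−F_min)/2 = 526.5 N; F_m = (F_max+F_min)/2 = 1453.5 N
τ_a = K_W·8F_aD/(πd³) = 1.1144 × 154.95 = 172.68 MPa
τ_m = K_s·8F_mD/(πd³) = 1.0400 × 427.76 = 444.87 MPa
Goodman: 1/n_f = τ_a/S_se + τ_m/S_su = 172.68/445 + 444.87/1020 = 0.38803 + 0.43615 = 0.82418
n_f = 1/0.82418 = 1.213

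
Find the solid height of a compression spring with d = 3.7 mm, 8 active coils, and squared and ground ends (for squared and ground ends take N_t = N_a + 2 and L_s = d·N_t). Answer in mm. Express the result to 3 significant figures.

squared and ground ends: N_t = N_a + 2 = 8 + 2 = 10
L_s = d·N_t = 3.7 × 10 = 37 mm

37.0 mm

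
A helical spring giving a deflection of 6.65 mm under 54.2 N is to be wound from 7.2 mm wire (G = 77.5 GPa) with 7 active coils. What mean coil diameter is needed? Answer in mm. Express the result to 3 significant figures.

77.0 mm

Required rate k = F/δ = 54.2/6.65 = 8.1504 N/mm
D = (Gd⁴/(8N_a·k))^(1/3) = (77.5×10³·7.2⁴/(8·7·8.1504))^(1/3)
  = (456316)^(1/3) = 76.9878 mm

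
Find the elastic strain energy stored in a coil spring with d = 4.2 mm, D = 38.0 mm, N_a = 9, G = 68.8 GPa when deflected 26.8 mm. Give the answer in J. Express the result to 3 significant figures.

1.95 J

k = Gd⁴/(8D³N_a) = (68.8×10³)(4.2⁴)/(8·38.0³·9) = 5.4188 N/mm
U = ½kδ² = 0.5 × 5.4188 × 26.8² = 1946 N·mm = 1.946 J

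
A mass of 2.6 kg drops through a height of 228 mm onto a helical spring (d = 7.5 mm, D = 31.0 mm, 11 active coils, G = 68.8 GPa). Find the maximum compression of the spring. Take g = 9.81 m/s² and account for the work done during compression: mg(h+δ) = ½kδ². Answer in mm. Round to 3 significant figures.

k = Gd⁴/(8D³N_a) = (68.8×10³)(7.5⁴)/(8·31.0³·11) = 83.036 N/mm
W = mg = 2.6 × 9.81 = 25.506 N
½kδ² − Wδ − Wh = 0 → δ = (W + √(W² + 2kWh))/k
δ = (25.506 + √(650.56 + 965768))/83.036 = (25.506 + 983.07)/83.036 = 12.146 mm

12.1 mm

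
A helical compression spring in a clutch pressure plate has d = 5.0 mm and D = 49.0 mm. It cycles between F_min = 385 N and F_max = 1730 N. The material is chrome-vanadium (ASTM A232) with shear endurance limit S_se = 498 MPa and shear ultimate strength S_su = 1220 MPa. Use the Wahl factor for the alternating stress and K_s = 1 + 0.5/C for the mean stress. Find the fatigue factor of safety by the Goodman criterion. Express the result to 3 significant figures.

0.407

C = D/d = 49.0/5.0 = 9.8000; K_W = (4C−1)/(4C−4)+0.615/C = 1.1480; K_s = 1+0.5/C = 1.0510
F_a = (F_max−F_min)/2 = 672.5 N; F_m = (F_max+F_min)/2 = 1057.5 N
τ_a = K_W·8F_aD/(πd³) = 1.1480 × 671.3 = 770.64 MPa
τ_m = K_s·8F_mD/(πd³) = 1.0510 × 1055.6 = 1109.5 MPa
Goodman: 1/n_f = τ_a/S_se + τ_m/S_su = 770.64/498 + 1109.5/1220 = 1.54748 + 0.90941 = 2.4569
n_f = 1/2.4569 = 0.407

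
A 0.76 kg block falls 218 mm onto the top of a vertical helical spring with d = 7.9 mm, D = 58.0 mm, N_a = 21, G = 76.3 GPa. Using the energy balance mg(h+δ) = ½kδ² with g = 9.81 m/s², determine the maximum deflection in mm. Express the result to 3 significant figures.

19.8 mm

k = Gd⁴/(8D³N_a) = (76.3×10³)(7.9⁴)/(8·58.0³·21) = 9.0665 N/mm
W = mg = 0.76 × 9.81 = 7.4556 N
½kδ² − Wδ − Wh = 0 → δ = (W + √(W² + 2kWh))/k
δ = (7.4556 + √(55.586 + 29471.9))/9.0665 = (7.4556 + 171.84)/9.0665 = 19.775 mm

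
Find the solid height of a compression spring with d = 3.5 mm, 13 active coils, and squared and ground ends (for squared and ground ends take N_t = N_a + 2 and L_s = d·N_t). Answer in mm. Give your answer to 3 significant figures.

squared and ground ends: N_t = N_a + 2 = 13 + 2 = 15
L_s = d·N_t = 3.5 × 15 = 52.5 mm

52.5 mm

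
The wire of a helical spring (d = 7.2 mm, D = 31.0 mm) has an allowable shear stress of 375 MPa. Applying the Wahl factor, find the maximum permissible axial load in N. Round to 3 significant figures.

C = D/d = 31.0/7.2 = 4.3056
K_W = (4C−1)/(4C−4) + 0.615/C = 16.222/13.222 + 0.1428 = 1.3697
τ_max = K·8FD/(πd³) → F_max = τ_allow·πd³/(8DK)
F_max = 375·π·7.2³/(8·31.0·1.3697) = 4.3972e+05/339.69 = 1294.5 N

1290 N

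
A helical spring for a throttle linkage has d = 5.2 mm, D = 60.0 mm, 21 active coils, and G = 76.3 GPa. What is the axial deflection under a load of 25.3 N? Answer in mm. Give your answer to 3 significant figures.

k = Gd⁴/(8D³N_a) = (76.3×10³)(5.2⁴)/(8·60.0³·21) = 1.5374 N/mm
δ = F/k = 25.3 / 1.5374 = 16.457 mm

16.5 mm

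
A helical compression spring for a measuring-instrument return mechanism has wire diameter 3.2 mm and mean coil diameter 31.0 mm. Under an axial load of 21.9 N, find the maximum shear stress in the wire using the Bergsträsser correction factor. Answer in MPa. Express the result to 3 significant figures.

Spring index C = D/d = 31.0/3.2 = 9.6875
K_B = (4C+2)/(4C−3) = 40.750/35.750 = 1.1399
τ₀ = 8FD/(πd³) = 8·21.9·31.0/(π·3.2³) = 5431.2/102.94 = 52.759 MPa
τ_max = K·τ₀ = 1.1399 × 52.759 = 60.138 MPa

60.1 MPa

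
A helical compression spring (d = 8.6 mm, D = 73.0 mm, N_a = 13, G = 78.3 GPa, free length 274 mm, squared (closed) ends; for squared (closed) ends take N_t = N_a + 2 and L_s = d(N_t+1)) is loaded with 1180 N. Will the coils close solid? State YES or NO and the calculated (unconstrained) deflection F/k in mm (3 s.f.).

NO, δ = 111 mm

k = Gd⁴/(8D³N_a) = (78.3×10³)(8.6⁴)/(8·73.0³·13) = 10.587 N/mm
N_t = 15; L_s = 8.6·16 = 137.6 mm; δ_solid = L₀ − L_s = 274 − 137.6 = 136.4 mm
δ = F/k = 1180/10.587 = 111.46 mm
δ < δ_solid → spring does not go solid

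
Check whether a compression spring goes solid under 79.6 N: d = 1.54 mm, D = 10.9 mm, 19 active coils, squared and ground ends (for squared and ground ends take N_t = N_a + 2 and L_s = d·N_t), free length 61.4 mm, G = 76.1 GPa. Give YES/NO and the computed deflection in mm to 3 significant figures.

k = Gd⁴/(8D³N_a) = (76.1×10³)(1.54⁴)/(8·10.9³·19) = 2.1744 N/mm
N_t = 21; L_s = 1.54·21 = 32.34 mm; δ_solid = L₀ − L_s = 61.4 − 32.34 = 29.06 mm
δ = F/k = 79.6/2.1744 = 36.607 mm
δ ≥ δ_solid → spring goes solid

YES, δ = 36.6 mm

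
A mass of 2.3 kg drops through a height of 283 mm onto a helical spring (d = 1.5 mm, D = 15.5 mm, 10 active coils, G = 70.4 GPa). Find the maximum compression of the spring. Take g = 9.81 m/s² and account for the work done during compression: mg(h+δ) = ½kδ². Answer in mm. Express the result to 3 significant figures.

k = Gd⁴/(8D³N_a) = (70.4×10³)(1.5⁴)/(8·15.5³·10) = 1.1963 N/mm
W = mg = 2.3 × 9.81 = 22.563 N
½kδ² − Wδ − Wh = 0 → δ = (W + √(W² + 2kWh))/k
δ = (22.563 + √(509.09 + 15278))/1.1963 = (22.563 + 125.65)/1.1963 = 123.89 mm

124 mm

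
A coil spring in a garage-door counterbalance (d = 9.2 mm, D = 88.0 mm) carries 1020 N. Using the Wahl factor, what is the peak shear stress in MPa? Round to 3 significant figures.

Spring index C = D/d = 88.0/9.2 = 9.5652
K_W = (4C−1)/(4C−4) + 0.615/C = 37.261/34.261 + 0.0643 = 1.1519
τ₀ = 8FD/(πd³) = 8·1020·88.0/(π·9.2³) = 718080/2446.3 = 293.53 MPa
τ_max = K·τ₀ = 1.1519 × 293.53 = 338.11 MPa

338 MPa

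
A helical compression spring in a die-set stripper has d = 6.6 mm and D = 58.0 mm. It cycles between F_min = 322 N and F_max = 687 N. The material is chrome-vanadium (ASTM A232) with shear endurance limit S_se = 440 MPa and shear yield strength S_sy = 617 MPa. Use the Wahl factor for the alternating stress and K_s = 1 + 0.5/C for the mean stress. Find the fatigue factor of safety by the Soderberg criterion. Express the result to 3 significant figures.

1.44

C = D/d = 58.0/6.6 = 8.7879; K_W = (4C−1)/(4C−4)+0.615/C = 1.1663; K_s = 1+0.5/C = 1.0569
F_a = (F_max−F_min)/2 = 182.5 N; F_m = (F_max+F_min)/2 = 504.5 N
τ_a = K_W·8F_aD/(πd³) = 1.1663 × 93.756 = 109.35 MPa
τ_m = K_s·8F_mD/(πd³) = 1.0569 × 259.18 = 273.92 MPa
Soderberg: 1/n_f = τ_a/S_se + τ_m/S_sy = 109.35/440 + 273.92/617 = 0.24851 + 0.44396 = 0.69248
n_f = 1/0.69248 = 1.444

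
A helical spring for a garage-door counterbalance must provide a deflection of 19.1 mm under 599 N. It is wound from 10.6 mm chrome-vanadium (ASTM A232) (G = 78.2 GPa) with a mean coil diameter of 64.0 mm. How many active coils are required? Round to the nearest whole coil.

Required rate k = F/δ = 599/19.1 = 31.361 N/mm
N_a = Gd⁴/(8D³k) = (78.2×10³ × 10.6⁴)/(8 × 64.0³ × 31.361)
    = 9.87257e+08 / 6.57693e+07 = 15.01 → 15 coils

15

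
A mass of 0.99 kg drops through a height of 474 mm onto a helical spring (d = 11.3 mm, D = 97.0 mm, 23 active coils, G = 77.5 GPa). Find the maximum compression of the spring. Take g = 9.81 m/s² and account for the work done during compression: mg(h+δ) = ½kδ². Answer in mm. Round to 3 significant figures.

36.3 mm

k = Gd⁴/(8D³N_a) = (77.5×10³)(11.3⁴)/(8·97.0³·23) = 7.5246 N/mm
W = mg = 0.99 × 9.81 = 9.7119 N
½kδ² − Wδ − Wh = 0 → δ = (W + √(W² + 2kWh))/k
δ = (9.7119 + √(94.321 + 69277.9))/7.5246 = (9.7119 + 263.39)/7.5246 = 36.294 mm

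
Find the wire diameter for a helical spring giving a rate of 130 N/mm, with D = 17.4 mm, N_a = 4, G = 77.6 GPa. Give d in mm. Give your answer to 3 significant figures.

4.10 mm

d = (8D³N_a·k / G)^(1/4) = (8·17.4³·4·130 / (77.6×10³))^0.25
  = (282.41)^0.25 = 4.0994 mm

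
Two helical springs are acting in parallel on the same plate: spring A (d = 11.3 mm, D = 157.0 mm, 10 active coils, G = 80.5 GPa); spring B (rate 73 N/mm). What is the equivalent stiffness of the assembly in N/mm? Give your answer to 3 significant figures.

77.2 N/mm

k_A = Gd⁴/(8D³N_a) = (80.5×10³)(11.3⁴)/(8·157.0³·10) = 4.2396 N/mm
Parallel: k_eq = 4.2396 + 73 = 77.24 N/mm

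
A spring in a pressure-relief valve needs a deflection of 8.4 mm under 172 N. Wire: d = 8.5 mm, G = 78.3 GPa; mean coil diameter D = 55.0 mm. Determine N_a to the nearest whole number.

Required rate k = F/δ = 172/8.4 = 20.476 N/mm
N_a = Gd⁴/(8D³k) = (78.3×10³ × 8.5⁴)/(8 × 55.0³ × 20.476)
    = 4.08731e+08 / 2.72538e+07 = 15 → 15 coils

15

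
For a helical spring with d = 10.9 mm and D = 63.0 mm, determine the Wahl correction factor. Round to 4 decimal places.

C = D/d = 63.0/10.9 = 5.7798
K_W = (4C−1)/(4C−4) + 0.615/C = 22.119/19.119 + 0.1064 = 1.2633

1.2633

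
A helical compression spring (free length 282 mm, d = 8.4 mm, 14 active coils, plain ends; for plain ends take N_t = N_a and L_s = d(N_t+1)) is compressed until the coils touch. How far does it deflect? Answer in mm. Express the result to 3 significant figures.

N_t = 14; L_s = 8.4·15 = 126 mm
δ_solid = L₀ − L_s = 282 − 126 = 156 mm

156 mm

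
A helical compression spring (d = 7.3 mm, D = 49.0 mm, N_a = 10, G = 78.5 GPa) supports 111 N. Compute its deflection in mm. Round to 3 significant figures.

k = Gd⁴/(8D³N_a) = (78.5×10³)(7.3⁴)/(8·49.0³·10) = 23.686 N/mm
δ = F/k = 111 / 23.686 = 4.6864 mm

4.69 mm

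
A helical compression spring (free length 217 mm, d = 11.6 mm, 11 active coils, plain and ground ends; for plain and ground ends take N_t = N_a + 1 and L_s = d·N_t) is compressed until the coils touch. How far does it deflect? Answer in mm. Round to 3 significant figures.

N_t = 12; L_s = 11.6·12 = 139.2 mm
δ_solid = L₀ − L_s = 217 − 139.2 = 77.8 mm

77.8 mm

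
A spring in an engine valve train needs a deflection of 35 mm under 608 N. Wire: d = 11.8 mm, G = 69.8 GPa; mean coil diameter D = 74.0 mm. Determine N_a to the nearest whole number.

24

Required rate k = F/δ = 608/35 = 17.371 N/mm
N_a = Gd⁴/(8D³k) = (69.8×10³ × 11.8⁴)/(8 × 74.0³ × 17.371)
    = 1.35327e+09 / 5.63146e+07 = 24.03 → 24 coils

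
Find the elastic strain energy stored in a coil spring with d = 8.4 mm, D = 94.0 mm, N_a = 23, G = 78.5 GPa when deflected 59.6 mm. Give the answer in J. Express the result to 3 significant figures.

4.54 J

k = Gd⁴/(8D³N_a) = (78.5×10³)(8.4⁴)/(8·94.0³·23) = 2.5573 N/mm
U = ½kδ² = 0.5 × 2.5573 × 59.6² = 4542 N·mm = 4.542 J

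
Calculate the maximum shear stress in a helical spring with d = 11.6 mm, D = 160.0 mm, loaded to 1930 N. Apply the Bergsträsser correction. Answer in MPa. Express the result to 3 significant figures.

552 MPa

Spring index C = D/d = 160.0/11.6 = 13.7931
K_B = (4C+2)/(4C−3) = 57.172/52.172 = 1.0958
τ₀ = 8FD/(πd³) = 8·1930·160.0/(π·11.6³) = 2.4704e+06/4903.7 = 503.78 MPa
τ_max = K·τ₀ = 1.0958 × 503.78 = 552.06 MPa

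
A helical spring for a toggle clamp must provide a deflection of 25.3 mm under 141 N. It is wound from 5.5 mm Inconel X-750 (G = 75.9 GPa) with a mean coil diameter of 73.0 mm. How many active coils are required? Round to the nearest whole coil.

4

Required rate k = F/δ = 141/25.3 = 5.5731 N/mm
N_a = Gd⁴/(8D³k) = (75.9×10³ × 5.5⁴)/(8 × 73.0³ × 5.5731)
    = 6.94532e+07 / 1.73443e+07 = 4.004 → 4 coils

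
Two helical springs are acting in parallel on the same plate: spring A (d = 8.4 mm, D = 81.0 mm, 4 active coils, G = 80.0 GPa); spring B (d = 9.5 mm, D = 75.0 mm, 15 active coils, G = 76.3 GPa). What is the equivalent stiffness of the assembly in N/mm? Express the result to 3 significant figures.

35.7 N/mm

k_A = Gd⁴/(8D³N_a) = (80.0×10³)(8.4⁴)/(8·81.0³·4) = 23.421 N/mm
k_B = Gd⁴/(8D³N_a) = (76.3×10³)(9.5⁴)/(8·75.0³·15) = 12.276 N/mm
Parallel: k_eq = 23.421 + 12.276 = 35.697 N/mm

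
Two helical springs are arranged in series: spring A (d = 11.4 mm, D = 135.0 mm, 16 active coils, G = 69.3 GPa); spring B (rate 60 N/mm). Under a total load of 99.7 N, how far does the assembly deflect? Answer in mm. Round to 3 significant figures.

k_A = Gd⁴/(8D³N_a) = (69.3×10³)(11.4⁴)/(8·135.0³·16) = 3.7166 N/mm
Series: 1/k_eq = 1/3.7166 + 1/60 = 0.28573; k_eq = 3.4998 N/mm
δ = F/k_eq = 99.7/3.4998 = 28.488 mm

28.5 mm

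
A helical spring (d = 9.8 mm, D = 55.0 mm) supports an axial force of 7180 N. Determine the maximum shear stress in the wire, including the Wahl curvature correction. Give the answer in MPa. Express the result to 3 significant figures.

Spring index C = D/d = 55.0/9.8 = 5.6122
K_W = (4C−1)/(4C−4) + 0.615/C = 21.449/18.449 + 0.1096 = 1.2722
τ₀ = 8FD/(πd³) = 8·7180·55.0/(π·9.8³) = 3.1592e+06/2956.8 = 1068.4 MPa
τ_max = K·τ₀ = 1.2722 × 1068.4 = 1359.3 MPa

1360 MPa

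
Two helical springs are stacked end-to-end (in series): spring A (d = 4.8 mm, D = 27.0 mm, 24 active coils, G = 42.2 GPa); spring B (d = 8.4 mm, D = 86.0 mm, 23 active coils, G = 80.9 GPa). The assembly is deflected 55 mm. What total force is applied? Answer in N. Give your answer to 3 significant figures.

k_A = Gd⁴/(8D³N_a) = (42.2×10³)(4.8⁴)/(8·27.0³·24) = 5.9277 N/mm
k_B = Gd⁴/(8D³N_a) = (80.9×10³)(8.4⁴)/(8·86.0³·23) = 3.4415 N/mm
Series: 1/k_eq = 1/5.9277 + 1/3.4415 = 0.45927; k_eq = 2.1774 N/mm
F = k_eq·δ = 2.1774·55 = 119.76 N

120 N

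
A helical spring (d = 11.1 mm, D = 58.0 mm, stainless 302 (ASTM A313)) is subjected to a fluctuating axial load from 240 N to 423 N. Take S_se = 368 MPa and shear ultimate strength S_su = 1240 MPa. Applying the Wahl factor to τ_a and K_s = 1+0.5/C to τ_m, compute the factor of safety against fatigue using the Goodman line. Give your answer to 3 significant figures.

C = D/d = 58.0/11.1 = 5.2252; K_W = (4C−1)/(4C−4)+0.615/C = 1.2952; K_s = 1+0.5/C = 1.0957
F_a = (F_max−F_min)/2 = 91.5 N; F_m = (F_max+F_min)/2 = 331.5 N
τ_a = K_W·8F_aD/(πd³) = 1.2952 × 9.8814 = 12.798 MPa
τ_m = K_s·8F_mD/(πd³) = 1.0957 × 35.8 = 39.226 MPa
Goodman: 1/n_f = τ_a/S_se + τ_m/S_su = 12.798/368 + 39.226/1240 = 0.03478 + 0.03163 = 0.066412
n_f = 1/0.066412 = 15.06

15.1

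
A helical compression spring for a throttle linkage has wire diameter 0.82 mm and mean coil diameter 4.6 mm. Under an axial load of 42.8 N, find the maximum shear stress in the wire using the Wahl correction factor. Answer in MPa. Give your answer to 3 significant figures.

1160 MPa

Spring index C = D/d = 4.6/0.82 = 5.6098
K_W = (4C−1)/(4C−4) + 0.615/C = 21.439/18.439 + 0.1096 = 1.2723
τ₀ = 8FD/(πd³) = 8·42.8·4.6/(π·0.82³) = 1575.04/1.7322 = 909.29 MPa
τ_max = K·τ₀ = 1.2723 × 909.29 = 1156.9 MPa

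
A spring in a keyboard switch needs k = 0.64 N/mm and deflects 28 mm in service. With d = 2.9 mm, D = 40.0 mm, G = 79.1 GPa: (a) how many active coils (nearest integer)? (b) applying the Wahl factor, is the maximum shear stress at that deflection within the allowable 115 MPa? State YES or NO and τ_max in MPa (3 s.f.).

N_a = Gd⁴/(8D³k) = (79.1×10³)(2.9⁴)/(8·40.0³·0.64) = 17.07 → N_a = 17
Actual rate k = Gd⁴/(8D³·17) = 0.64276 N/mm
Working load F = kδ = 0.64276·28 = 17.997 N
C = 40.0/2.9 = 13.7931; K_W = (4C−1)/(4C−4)+0.615/C = 1.1032
τ_max = K_W·8FD/(πd³) = 1.1032·75.165 = 82.923 MPa
τ_max ≤ 115 MPa → acceptable

(a) 17 coils; (b) YES, τ_max = 82.9 MPa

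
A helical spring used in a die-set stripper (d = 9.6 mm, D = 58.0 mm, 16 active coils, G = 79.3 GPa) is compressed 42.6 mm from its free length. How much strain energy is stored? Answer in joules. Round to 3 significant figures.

24.5 J

k = Gd⁴/(8D³N_a) = (79.3×10³)(9.6⁴)/(8·58.0³·16) = 26.969 N/mm
U = ½kδ² = 0.5 × 26.969 × 42.6² = 24471 N·mm = 24.471 J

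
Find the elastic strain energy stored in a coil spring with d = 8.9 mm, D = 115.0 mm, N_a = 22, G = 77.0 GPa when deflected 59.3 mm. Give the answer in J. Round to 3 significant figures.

k = Gd⁴/(8D³N_a) = (77.0×10³)(8.9⁴)/(8·115.0³·22) = 1.8049 N/mm
U = ½kδ² = 0.5 × 1.8049 × 59.3² = 3173.4 N·mm = 3.1734 J

3.17 J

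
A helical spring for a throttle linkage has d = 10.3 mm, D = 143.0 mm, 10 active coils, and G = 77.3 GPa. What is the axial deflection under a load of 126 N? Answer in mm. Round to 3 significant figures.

33.9 mm

k = Gd⁴/(8D³N_a) = (77.3×10³)(10.3⁴)/(8·143.0³·10) = 3.719 N/mm
δ = F/k = 126 / 3.719 = 33.88 mm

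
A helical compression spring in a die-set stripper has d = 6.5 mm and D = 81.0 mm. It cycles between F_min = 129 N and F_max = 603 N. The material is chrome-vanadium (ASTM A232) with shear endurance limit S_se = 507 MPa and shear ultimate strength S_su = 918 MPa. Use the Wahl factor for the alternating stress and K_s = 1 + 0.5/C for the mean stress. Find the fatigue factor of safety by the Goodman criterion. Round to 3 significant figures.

1.42

C = D/d = 81.0/6.5 = 12.4615; K_W = (4C−1)/(4C−4)+0.615/C = 1.1148; K_s = 1+0.5/C = 1.0401
F_a = (F_max−F_min)/2 = 237 N; F_m = (F_max+F_min)/2 = 366 N
τ_a = K_W·8F_aD/(πd³) = 1.1148 × 178.01 = 198.44 MPa
τ_m = K_s·8F_mD/(πd³) = 1.0401 × 274.89 = 285.92 MPa
Goodman: 1/n_f = τ_a/S_se + τ_m/S_su = 198.44/507 + 285.92/918 = 0.39140 + 0.31146 = 0.70286
n_f = 1/0.70286 = 1.423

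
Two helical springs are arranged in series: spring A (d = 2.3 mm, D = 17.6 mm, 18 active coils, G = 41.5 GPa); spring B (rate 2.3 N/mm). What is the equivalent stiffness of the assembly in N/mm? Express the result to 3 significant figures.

k_A = Gd⁴/(8D³N_a) = (41.5×10³)(2.3⁴)/(8·17.6³·18) = 1.4793 N/mm
Series: 1/k_eq = 1/1.4793 + 1/2.3 = 1.1108; k_eq = 0.90027 N/mm

0.900 N/mm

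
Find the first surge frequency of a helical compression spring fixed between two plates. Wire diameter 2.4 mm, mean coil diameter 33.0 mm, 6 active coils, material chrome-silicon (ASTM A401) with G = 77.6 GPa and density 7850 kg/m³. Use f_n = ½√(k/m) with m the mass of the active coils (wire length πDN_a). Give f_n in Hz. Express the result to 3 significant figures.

k = Gd⁴/(8D³N_a) = (77.6×10³)(2.4⁴)/(8·33.0³·6) = 1.4925 N/mm = 1492.5 N/m
Wire length L = πDN_a = π·33.0·6 = 622.04 mm
m = ρ·(πd²/4)·L = 7850 × 4.5239×10⁻⁶ m² × 0.62204 m = 0.02209 kg
f_n = ½√(k/m) = 0.5·√(1492.5/0.02209) = 0.5·√(67566) = 129.97 Hz

130 Hz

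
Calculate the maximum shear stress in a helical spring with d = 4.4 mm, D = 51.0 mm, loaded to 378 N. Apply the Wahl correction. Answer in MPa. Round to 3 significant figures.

Spring index C = D/d = 51.0/4.4 = 11.5909
K_W = (4C−1)/(4C−4) + 0.615/C = 45.364/42.364 + 0.0531 = 1.1239
τ₀ = 8FD/(πd³) = 8·378·51.0/(π·4.4³) = 154224/267.61 = 576.29 MPa
τ_max = K·τ₀ = 1.1239 × 576.29 = 647.68 MPa

648 MPa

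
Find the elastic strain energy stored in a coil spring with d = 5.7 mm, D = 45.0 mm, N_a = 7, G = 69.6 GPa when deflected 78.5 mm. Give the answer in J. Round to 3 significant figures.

k = Gd⁴/(8D³N_a) = (69.6×10³)(5.7⁴)/(8·45.0³·7) = 14.397 N/mm
U = ½kδ² = 0.5 × 14.397 × 78.5² = 44360 N·mm = 44.36 J

44.4 J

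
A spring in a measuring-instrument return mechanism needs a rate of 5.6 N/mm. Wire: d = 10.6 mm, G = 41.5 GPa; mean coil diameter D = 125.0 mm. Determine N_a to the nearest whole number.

6

N_a = Gd⁴/(8D³k) = (41.5×10³ × 10.6⁴)/(8 × 125.0³ × 5.6)
    = 5.23928e+08 / 8.75e+07 = 5.988 → 6 coils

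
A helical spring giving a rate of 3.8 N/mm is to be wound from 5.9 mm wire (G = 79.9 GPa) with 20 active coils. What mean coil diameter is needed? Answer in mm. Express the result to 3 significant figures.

54.2 mm

D = (Gd⁴/(8N_a·k))^(1/3) = (79.9×10³·5.9⁴/(8·20·3.8))^(1/3)
  = (159240)^(1/3) = 54.2022 mm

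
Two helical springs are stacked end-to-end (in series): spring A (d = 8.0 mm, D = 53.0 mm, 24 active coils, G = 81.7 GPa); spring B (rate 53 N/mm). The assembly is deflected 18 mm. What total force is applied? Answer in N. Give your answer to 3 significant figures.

173 N

k_A = Gd⁴/(8D³N_a) = (81.7×10³)(8.0⁴)/(8·53.0³·24) = 11.707 N/mm
Series: 1/k_eq = 1/11.707 + 1/53 = 0.10429; k_eq = 9.5891 N/mm
F = k_eq·δ = 9.5891·18 = 172.6 N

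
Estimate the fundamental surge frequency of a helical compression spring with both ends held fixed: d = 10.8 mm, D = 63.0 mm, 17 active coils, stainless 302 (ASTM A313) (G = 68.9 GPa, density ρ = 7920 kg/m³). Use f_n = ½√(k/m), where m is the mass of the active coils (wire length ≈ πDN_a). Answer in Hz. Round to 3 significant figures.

53.1 Hz

k = Gd⁴/(8D³N_a) = (68.9×10³)(10.8⁴)/(8·63.0³·17) = 27.565 N/mm = 27565 N/m
Wire length L = πDN_a = π·63.0·17 = 3364.6 mm
m = ρ·(πd²/4)·L = 7920 × 91.609×10⁻⁶ m² × 3.3646 m = 2.4412 kg
f_n = ½√(k/m) = 0.5·√(27565/2.4412) = 0.5·√(11292) = 53.131 Hz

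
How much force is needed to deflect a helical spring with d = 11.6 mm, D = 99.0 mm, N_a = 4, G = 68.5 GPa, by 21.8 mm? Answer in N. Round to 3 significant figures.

871 N

k = Gd⁴/(8D³N_a) = (68.5×10³)(11.6⁴)/(8·99.0³·4) = 39.945 N/mm
F = k·δ = 39.945 × 21.8 = 870.81 N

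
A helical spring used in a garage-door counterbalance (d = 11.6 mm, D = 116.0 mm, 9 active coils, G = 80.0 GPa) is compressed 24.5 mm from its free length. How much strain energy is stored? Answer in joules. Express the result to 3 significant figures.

3.87 J

k = Gd⁴/(8D³N_a) = (80.0×10³)(11.6⁴)/(8·116.0³·9) = 12.889 N/mm
U = ½kδ² = 0.5 × 12.889 × 24.5² = 3868.3 N·mm = 3.8683 J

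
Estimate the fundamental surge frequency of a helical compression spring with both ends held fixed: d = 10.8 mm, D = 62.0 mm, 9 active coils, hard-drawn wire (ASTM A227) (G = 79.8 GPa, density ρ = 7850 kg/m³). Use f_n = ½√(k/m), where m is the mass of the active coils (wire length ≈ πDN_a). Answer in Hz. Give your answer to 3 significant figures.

k = Gd⁴/(8D³N_a) = (79.8×10³)(10.8⁴)/(8·62.0³·9) = 63.269 N/mm = 63269 N/m
Wire length L = πDN_a = π·62.0·9 = 1753 mm
m = ρ·(πd²/4)·L = 7850 × 91.609×10⁻⁶ m² × 1.753 m = 1.2606 kg
f_n = ½√(k/m) = 0.5·√(63269/1.2606) = 0.5·√(50188) = 112.01 Hz

112 Hz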